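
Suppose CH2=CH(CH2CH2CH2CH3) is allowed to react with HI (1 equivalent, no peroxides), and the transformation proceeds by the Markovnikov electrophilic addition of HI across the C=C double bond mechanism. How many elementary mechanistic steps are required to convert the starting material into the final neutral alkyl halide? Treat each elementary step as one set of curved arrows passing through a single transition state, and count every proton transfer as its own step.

Step 1: Protonation of the alkene by HI: the π bond acts as the nucleophile and picks up H⁺, giving the more stable (Markovnikov) secondary carbocation. The H–I bond breaks heterolytically, releasing I⁻.
(No 1,2-shift: no single shift to an adjacent carbon would give a more stable cation.)
Step 2: The I⁻ anion donates a lone pair to the carbocation, forming the new C–I σ-bond and giving the neutral alkyl halide.
Total: 2 elementary steps.

2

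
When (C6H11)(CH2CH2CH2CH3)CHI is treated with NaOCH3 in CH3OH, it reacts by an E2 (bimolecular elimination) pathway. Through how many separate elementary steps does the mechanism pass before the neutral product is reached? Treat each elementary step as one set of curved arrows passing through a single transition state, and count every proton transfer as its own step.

1

Step 1: Concerted anti-periplanar elimination: CH3O⁻ abstracts a β-H while I⁻ leaves, and the C–H electrons become the new C=C π bond — all in a single transition state.
Total: 1 elementary step.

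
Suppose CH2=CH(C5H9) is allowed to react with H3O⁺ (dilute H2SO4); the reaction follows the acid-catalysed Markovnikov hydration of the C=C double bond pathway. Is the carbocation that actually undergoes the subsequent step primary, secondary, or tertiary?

Step 1: Electrophilic addition begins with the π(C=C) electrons forming a bond to the proton of H3O⁺. Following Markovnikov's rule, the resulting cation is secondary. H2O is released.
Step 2: Carbocation rearrangement: a 1,2-hydride shift from the adjacent cyclopentyl carbon converts the initially-formed secondary cation into the more stable tertiary cation.
The cation rearranges from secondary to tertiary via a 1,2-hydride shift from the adjacent cyclopentyl carbon; the tertiary cation is what reacts next.

tertiary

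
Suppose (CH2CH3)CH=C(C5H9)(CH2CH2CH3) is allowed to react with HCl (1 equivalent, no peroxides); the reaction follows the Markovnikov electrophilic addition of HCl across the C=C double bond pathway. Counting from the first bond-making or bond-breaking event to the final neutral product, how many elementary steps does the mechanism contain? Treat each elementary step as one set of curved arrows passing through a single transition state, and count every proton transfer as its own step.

2

Step 1: Electrophilic addition begins with the π(C=C) electrons forming a bond to the proton of HCl. Following Markovnikov's rule, the resulting cation is tertiary. The H–Cl bond breaks heterolytically, releasing Cl⁻.
(No 1,2-shift: no single shift to an adjacent carbon would give a more stable cation.)
Step 2: Nucleophilic attack by Cl⁻ on the carbocation completes the addition, giving R–Cl.
Total: 2 elementary steps.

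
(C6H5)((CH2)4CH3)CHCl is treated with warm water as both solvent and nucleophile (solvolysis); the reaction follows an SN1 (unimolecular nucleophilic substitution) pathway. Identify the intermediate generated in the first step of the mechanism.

secondary carbocation

Step 1: Unassisted departure of Cl⁻ (taking the C–Cl bonding pair) generates a secondary carbocation.
After step 1 the species present is a secondary carbocation.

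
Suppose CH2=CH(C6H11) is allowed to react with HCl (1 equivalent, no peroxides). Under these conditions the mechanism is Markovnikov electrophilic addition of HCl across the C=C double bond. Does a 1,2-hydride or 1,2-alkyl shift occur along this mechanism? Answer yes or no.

yes

The first-formed carbocation is secondary.
The adjacent cyclohexyl carbon already bears 2 other carbon substituents and has a hydrogen to migrate; after a 1,2-hydride shift from that carbon the positive charge sits on a tertiary centre.
Tertiary is more stable than secondary, so the shift occurs.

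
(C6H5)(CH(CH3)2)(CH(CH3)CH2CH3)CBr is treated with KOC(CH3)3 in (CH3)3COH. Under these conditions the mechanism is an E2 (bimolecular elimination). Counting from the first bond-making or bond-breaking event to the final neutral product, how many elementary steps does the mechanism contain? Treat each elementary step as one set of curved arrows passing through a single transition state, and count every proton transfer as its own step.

Step 1: In one step, (CH3)3CO⁻ pulls off a β-proton, the C–Br bond cleaves, and a C=C double bond forms between the α- and β-carbons (E2, anti elimination).
Total: 1 elementary step.

1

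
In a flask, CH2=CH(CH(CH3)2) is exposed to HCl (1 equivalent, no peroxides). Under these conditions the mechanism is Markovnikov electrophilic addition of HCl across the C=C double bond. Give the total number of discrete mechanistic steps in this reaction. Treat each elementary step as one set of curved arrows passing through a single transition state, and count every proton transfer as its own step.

3

Step 1: Protonation of the alkene by HCl: the π bond acts as the nucleophile and picks up H⁺, giving the more stable (Markovnikov) secondary carbocation. The H–Cl bond breaks heterolytically, releasing Cl⁻.
Step 2: A 1,2-hydride shift from the adjacent isopropyl carbon moves the positive charge from the secondary centre to an adjacent carbon, generating a more stable tertiary carbocation.
Step 3: Nucleophilic attack by Cl⁻ on the carbocation completes the addition, giving R–Cl.
Total: 3 elementary steps.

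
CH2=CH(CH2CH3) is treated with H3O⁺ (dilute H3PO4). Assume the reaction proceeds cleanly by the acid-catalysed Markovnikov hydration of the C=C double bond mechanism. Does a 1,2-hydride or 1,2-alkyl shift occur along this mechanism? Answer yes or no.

The first-formed carbocation is secondary.
No single 1,2-shift to an adjacent carbon would produce a more-substituted cation than the one already present, so no rearrangement occurs.

no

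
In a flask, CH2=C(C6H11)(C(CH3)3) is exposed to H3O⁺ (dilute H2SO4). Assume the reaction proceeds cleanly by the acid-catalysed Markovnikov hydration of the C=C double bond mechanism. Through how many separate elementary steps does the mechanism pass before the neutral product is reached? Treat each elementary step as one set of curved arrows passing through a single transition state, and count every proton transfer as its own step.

3

Step 1: Protonation of the alkene by H3O⁺: the π bond acts as the nucleophile and picks up H⁺, giving the more stable (Markovnikov) tertiary carbocation. H2O is released.
(No 1,2-shift: no single shift to an adjacent carbon would give a more stable cation.)
Step 2: Nucleophilic capture of the cation by H2O produces the protonated alcohol (an oxonium ion).
Step 3: Proton transfer from the O–H of the oxonium ion to H2O completes the catalytic cycle and yields the alcohol.
Total: 3 elementary steps.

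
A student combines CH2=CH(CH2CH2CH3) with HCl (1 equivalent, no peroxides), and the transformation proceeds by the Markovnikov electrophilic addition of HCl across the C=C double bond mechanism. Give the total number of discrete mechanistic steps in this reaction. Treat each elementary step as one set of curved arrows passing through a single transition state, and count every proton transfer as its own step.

2

Step 1: The π electrons of the C=C bond attack a proton of HCl; Markovnikov addition places the new C–H on the less-substituted alkene carbon, so the positive charge ends up on the more-substituted carbon — a secondary carbocation. The H–Cl bond breaks heterolytically, releasing Cl⁻.
(No 1,2-shift: no single shift to an adjacent carbon would give a more stable cation.)
Step 2: The Cl⁻ anion donates a lone pair to the carbocation, forming the new C–Cl σ-bond and giving the neutral alkyl halide.
Total: 2 elementary steps.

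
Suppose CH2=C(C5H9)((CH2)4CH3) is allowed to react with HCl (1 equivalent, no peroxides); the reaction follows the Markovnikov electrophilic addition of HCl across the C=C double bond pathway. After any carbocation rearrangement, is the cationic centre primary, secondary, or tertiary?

Step 1: Electrophilic addition begins with the π(C=C) electrons forming a bond to the proton of HCl. Following Markovnikov's rule, the resulting cation is tertiary. The H–Cl bond breaks heterolytically, releasing Cl⁻.
No single 1,2-shift to an adjacent carbon would give a more-substituted cation, so no rearrangement occurs.

tertiary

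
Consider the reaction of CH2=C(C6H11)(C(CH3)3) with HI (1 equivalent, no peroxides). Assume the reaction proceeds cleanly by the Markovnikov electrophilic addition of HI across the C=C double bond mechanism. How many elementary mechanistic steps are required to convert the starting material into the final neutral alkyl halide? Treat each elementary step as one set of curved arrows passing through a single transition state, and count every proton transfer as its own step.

2

Step 1: Protonation of the alkene by HI: the π bond acts as the nucleophile and picks up H⁺, giving the more stable (Markovnikov) tertiary carbocation. The H–I bond breaks heterolytically, releasing I⁻.
(No 1,2-shift: no single shift to an adjacent carbon would give a more stable cation.)
Step 2: Nucleophilic attack by I⁻ on the carbocation completes the addition, giving R–I.
Total: 2 elementary steps.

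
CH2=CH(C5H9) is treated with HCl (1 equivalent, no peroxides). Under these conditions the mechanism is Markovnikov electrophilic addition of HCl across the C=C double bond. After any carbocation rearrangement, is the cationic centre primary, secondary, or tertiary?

tertiary

Step 1: The π electrons of the C=C bond attack a proton of HCl; Markovnikov addition places the new C–H on the less-substituted alkene carbon, so the positive charge ends up on the more-substituted carbon — a secondary carbocation. The H–Cl bond breaks heterolytically, releasing Cl⁻.
Step 2: A 1,2-hydride shift from the adjacent cyclopentyl carbon moves the positive charge from the secondary centre to an adjacent carbon, generating a more stable tertiary carbocation.
The cation rearranges from secondary to tertiary via a 1,2-hydride shift from the adjacent cyclopentyl carbon; the tertiary cation is what reacts next.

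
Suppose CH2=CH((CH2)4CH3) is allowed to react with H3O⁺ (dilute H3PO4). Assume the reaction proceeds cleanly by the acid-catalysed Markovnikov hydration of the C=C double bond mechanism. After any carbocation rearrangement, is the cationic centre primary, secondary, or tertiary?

Step 1: Protonation of the alkene by H3O⁺: the π bond acts as the nucleophile and picks up H⁺, giving the more stable (Markovnikov) secondary carbocation. H2O is released.
No single 1,2-shift to an adjacent carbon would give a more-substituted cation, so no rearrangement occurs.

secondary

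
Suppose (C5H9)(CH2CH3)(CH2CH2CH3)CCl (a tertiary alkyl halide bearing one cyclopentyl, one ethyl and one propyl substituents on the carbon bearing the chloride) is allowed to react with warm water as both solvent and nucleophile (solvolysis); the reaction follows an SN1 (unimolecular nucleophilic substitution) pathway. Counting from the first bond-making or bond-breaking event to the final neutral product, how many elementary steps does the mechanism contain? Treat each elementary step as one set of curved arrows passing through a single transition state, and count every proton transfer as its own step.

Step 1: The C–Cl bond breaks with both electrons going to the chloride; Cl⁻ leaves and a tertiary carbocation remains.
(No 1,2-shift: no single shift to an adjacent carbon would give a more stable cation.)
Step 2: Nucleophilic capture: the oxygen of H2O bonds to the cationic carbon, producing an oxonium-ion intermediate.
Step 3: A second solvent molecule removes the proton on oxygen, giving the neutral alcohol product.
Total: 3 elementary steps.

3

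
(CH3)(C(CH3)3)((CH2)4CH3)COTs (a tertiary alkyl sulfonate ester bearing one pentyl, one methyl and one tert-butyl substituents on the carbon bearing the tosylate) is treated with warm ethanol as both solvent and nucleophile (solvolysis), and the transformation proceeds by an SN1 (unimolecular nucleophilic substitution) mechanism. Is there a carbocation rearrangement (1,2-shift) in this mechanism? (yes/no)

The first-formed carbocation is tertiary.
No single 1,2-shift to an adjacent carbon would produce a more-substituted cation than the one already present, so no rearrangement occurs.

no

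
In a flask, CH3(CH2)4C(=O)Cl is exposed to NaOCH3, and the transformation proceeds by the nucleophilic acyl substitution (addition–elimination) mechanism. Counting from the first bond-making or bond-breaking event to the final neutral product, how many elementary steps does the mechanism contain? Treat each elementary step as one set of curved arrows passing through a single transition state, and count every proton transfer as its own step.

2

Step 1: Nucleophilic addition of CH3O⁻ to the acyl carbon breaks the π(C=O) bond and yields a tetrahedral, anionic intermediate.
Step 2: Elimination step: re-formation of the carbonyl π bond drives out Cl⁻, giving the new acyl compound.
Total: 2 elementary steps.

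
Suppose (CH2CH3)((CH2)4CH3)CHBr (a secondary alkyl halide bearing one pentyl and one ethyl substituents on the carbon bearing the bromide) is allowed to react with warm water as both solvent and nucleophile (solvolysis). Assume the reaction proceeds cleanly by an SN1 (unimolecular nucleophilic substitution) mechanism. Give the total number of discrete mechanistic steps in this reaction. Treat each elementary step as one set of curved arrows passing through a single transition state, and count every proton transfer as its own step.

3

Step 1: Unassisted departure of Br⁻ (taking the C–Br bonding pair) generates a secondary carbocation.
(No 1,2-shift: no single shift to an adjacent carbon would give a more stable cation.)
Step 2: H2O donates an oxygen lone pair into the empty p orbital of the cation, giving a protonated alcohol (an oxonium ion).
Step 3: Deprotonation of the oxonium oxygen by solvent water yields the neutral alcohol.
Total: 3 elementary steps.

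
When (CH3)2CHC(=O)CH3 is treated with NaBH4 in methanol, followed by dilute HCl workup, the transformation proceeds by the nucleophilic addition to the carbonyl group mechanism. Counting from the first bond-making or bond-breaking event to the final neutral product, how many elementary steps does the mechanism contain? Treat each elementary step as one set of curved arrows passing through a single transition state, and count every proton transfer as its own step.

Step 1: Nucleophilic addition: H⁻ (delivered from BH4⁻) adds to the carbonyl carbon, pushing the π(C=O) electron pair onto oxygen and giving a tetrahedral alkoxide.
Step 2: On dilute HCl workup the alkoxide oxygen is protonated, giving an alcohol.
Total: 2 elementary steps.

2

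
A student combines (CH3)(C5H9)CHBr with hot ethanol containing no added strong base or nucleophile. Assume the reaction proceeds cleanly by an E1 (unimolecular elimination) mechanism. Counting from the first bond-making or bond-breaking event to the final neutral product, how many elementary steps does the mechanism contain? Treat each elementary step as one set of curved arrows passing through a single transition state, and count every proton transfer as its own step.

Step 1: Ionisation: the C–Br σ-bond cleaves heterolytically; both bonding electrons depart with Br⁻, leaving a secondary carbocation at the α-carbon.
Step 2: Carbocation rearrangement: a 1,2-hydride shift from the adjacent cyclopentyl carbon converts the initially-formed secondary cation into the more stable tertiary cation.
Step 3: An ethanol molecule (solvent) deprotonates a β-carbon; as the C–H bond breaks, those electrons form the new alkene π bond.
Total: 3 elementary steps.

3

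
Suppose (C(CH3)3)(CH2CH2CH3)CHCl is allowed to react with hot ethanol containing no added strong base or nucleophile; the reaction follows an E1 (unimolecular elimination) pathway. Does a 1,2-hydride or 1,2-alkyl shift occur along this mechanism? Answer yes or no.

The first-formed carbocation is secondary.
The adjacent tert-butyl carbon has no hydrogen but bears methyl groups; migration of one methyl with its bonding pair (a 1,2-methyl shift) places the charge on a tertiary centre.
Tertiary is more stable than secondary, so the shift occurs.

yes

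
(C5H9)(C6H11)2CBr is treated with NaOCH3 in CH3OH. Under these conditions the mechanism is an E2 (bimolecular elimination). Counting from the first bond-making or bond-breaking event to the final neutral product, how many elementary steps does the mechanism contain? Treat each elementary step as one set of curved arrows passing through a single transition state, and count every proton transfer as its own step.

Step 1: In one step, CH3O⁻ pulls off a β-proton, the C–Br bond cleaves, and a C=C double bond forms between the α- and β-carbons (E2, anti elimination).
Total: 1 elementary step.

1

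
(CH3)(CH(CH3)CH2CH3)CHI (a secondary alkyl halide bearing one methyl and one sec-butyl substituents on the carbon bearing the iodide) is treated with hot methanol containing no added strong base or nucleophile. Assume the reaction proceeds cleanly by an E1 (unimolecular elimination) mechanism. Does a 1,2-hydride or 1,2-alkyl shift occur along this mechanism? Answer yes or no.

yes

The first-formed carbocation is secondary.
The adjacent sec-butyl carbon already bears 2 other carbon substituents and has a hydrogen to migrate; after a 1,2-hydride shift from that carbon the positive charge sits on a tertiary centre.
Tertiary is more stable than secondary, so the shift occurs.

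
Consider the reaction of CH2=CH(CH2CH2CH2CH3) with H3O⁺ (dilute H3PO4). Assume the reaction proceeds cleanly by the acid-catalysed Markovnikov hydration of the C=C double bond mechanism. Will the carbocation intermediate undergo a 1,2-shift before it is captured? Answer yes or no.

no

The first-formed carbocation is secondary.
No single 1,2-shift to an adjacent carbon would produce a more-substituted cation than the one already present, so no rearrangement occurs.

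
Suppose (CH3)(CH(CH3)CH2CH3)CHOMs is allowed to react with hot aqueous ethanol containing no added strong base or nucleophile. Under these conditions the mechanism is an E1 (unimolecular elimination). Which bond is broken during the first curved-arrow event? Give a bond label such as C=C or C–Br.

Step 1: Rate-determining heterolysis of the C–O bond gives MsO⁻ and a secondary carbocation.
The bond broken in this step is the C–O bond.

C–O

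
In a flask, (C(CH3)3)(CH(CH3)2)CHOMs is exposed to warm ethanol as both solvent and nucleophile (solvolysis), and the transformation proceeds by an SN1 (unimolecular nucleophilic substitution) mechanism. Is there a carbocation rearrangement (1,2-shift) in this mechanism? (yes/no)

yes

The first-formed carbocation is secondary.
The adjacent isopropyl carbon already bears 2 other carbon substituents and has a hydrogen to migrate; after a 1,2-hydride shift from that carbon the positive charge sits on a tertiary centre.
Tertiary is more stable than secondary, so the shift occurs.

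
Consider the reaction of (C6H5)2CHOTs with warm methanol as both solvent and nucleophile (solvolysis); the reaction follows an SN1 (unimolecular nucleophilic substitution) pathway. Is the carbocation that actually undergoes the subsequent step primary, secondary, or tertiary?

secondary

Step 1: Ionisation: the C–O σ-bond cleaves heterolytically; both bonding electrons depart with TsO⁻, leaving a secondary carbocation at the α-carbon.
No single 1,2-shift to an adjacent carbon would give a more-substituted cation, so no rearrangement occurs.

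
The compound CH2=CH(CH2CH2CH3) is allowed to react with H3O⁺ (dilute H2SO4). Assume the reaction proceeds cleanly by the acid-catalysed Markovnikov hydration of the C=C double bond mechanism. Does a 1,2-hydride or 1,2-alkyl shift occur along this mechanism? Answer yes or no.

no

The first-formed carbocation is secondary.
No single 1,2-shift to an adjacent carbon would produce a more-substituted cation than the one already present, so no rearrangement occurs.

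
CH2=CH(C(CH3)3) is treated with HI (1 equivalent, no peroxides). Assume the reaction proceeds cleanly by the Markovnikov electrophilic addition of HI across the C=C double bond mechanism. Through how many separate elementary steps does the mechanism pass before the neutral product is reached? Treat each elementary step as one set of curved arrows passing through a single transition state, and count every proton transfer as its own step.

Step 1: The π electrons of the C=C bond attack a proton of HI; Markovnikov addition places the new C–H on the less-substituted alkene carbon, so the positive charge ends up on the more-substituted carbon — a secondary carbocation. The H–I bond breaks heterolytically, releasing I⁻.
Step 2: Carbocation rearrangement: a 1,2-methyl shift from the adjacent tert-butyl carbon converts the initially-formed secondary cation into the more stable tertiary cation.
Step 3: Nucleophilic attack by I⁻ on the carbocation completes the addition, giving R–I.
Total: 3 elementary steps.

3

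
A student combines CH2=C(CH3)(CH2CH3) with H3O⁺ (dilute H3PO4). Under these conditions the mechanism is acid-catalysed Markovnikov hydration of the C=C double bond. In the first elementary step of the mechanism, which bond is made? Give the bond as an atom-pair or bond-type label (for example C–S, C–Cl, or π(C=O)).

Step 1: Protonation of the alkene by H3O⁺: the π bond acts as the nucleophile and picks up H⁺, giving the more stable (Markovnikov) tertiary carbocation. H2O is released.
The bond formed in this step is the C–H bond.

C–H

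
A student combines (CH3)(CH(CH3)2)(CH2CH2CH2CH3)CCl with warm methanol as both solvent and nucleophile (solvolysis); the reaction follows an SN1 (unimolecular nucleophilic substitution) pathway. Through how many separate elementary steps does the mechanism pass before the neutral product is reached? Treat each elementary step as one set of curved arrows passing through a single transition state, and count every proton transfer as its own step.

Step 1: The C–Cl bond breaks with both electrons going to the chloride; Cl⁻ leaves and a tertiary carbocation remains.
(No 1,2-shift: no single shift to an adjacent carbon would give a more stable cation.)
Step 2: Nucleophilic capture: the oxygen of CH3OH bonds to the cationic carbon, producing an oxonium-ion intermediate.
Step 3: Proton transfer from the O–H of the oxonium ion to a solvent molecule delivers the neutral ether.
Total: 3 elementary steps.

3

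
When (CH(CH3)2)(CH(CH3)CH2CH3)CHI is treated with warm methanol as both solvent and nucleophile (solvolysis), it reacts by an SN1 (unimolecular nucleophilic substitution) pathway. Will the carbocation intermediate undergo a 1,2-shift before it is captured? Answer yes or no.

The first-formed carbocation is secondary.
The adjacent sec-butyl carbon already bears 2 other carbon substituents and has a hydrogen to migrate; after a 1,2-hydride shift from that carbon the positive charge sits on a tertiary centre.
Tertiary is more stable than secondary, so the shift occurs.

yes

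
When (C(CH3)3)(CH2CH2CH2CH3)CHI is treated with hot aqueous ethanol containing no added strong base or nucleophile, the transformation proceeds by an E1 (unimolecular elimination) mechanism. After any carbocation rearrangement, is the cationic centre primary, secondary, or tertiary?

Step 1: Rate-determining heterolysis of the C–I bond gives I⁻ and a secondary carbocation.
Step 2: A methyl group with its bonding pair migrates from the adjacent tert-butyl carbon to the cationic centre — a 1,2-methyl shift — upgrading the secondary cation to a tertiary one.
The cation rearranges from secondary to tertiary via a 1,2-methyl shift from the adjacent tert-butyl carbon; the tertiary cation is what reacts next.

tertiary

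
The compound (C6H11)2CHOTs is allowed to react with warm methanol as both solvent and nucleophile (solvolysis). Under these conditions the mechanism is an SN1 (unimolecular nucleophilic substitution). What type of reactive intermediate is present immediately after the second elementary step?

tertiary carbocation

Step 1: The C–O bond breaks with both electrons going to the tosylate; TsO⁻ leaves and a secondary carbocation remains.
Step 2: Carbocation rearrangement: a 1,2-hydride shift from the adjacent cyclohexyl carbon converts the initially-formed secondary cation into the more stable tertiary cation.
After step 2 the species present is a tertiary carbocation.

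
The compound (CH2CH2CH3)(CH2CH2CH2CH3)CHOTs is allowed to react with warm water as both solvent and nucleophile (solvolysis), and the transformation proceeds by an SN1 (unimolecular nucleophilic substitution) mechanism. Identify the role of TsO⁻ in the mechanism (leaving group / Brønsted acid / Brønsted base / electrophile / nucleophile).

Step 1: Ionisation: the C–O σ-bond cleaves heterolytically; both bonding electrons depart with TsO⁻, leaving a secondary carbocation at the α-carbon.
TsO⁻ departs with both electrons of the breaking σ-bond — that is the definition of a leaving group.

leaving group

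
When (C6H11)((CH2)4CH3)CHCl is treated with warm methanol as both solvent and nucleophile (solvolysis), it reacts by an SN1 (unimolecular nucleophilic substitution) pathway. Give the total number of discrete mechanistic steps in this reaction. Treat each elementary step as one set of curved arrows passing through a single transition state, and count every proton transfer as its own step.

4

Step 1: Rate-determining heterolysis of the C–Cl bond gives Cl⁻ and a secondary carbocation.
Step 2: Carbocation rearrangement: a 1,2-hydride shift from the adjacent cyclohexyl carbon converts the initially-formed secondary cation into the more stable tertiary cation.
Step 3: Nucleophilic capture: the oxygen of CH3OH bonds to the cationic carbon, producing an oxonium-ion intermediate.
Step 4: A second solvent molecule removes the proton on oxygen, giving the neutral ether product.
Total: 4 elementary steps.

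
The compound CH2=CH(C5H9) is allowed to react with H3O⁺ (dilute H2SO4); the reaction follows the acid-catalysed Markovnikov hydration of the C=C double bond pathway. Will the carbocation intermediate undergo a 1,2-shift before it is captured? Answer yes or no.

The first-formed carbocation is secondary.
The adjacent cyclopentyl carbon already bears 2 other carbon substituents and has a hydrogen to migrate; after a 1,2-hydride shift from that carbon the positive charge sits on a tertiary centre.
Tertiary is more stable than secondary, so the shift occurs.

yes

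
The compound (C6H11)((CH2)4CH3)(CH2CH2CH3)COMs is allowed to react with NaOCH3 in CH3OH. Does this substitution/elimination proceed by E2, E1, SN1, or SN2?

E2

Conditions: a strong base with a tertiary substrate bearing a β-hydrogen.
These conditions are the textbook signature of the E2 pathway.
A strong (often hindered) base removes a β-H in concert with loss of the leaving group — bimolecular elimination.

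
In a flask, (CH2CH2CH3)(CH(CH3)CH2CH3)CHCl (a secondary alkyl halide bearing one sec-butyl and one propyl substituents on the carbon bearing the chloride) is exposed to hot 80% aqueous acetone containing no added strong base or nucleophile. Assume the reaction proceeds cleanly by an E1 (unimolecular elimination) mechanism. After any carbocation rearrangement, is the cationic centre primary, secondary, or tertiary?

tertiary

Step 1: The C–Cl bond breaks with both electrons going to the chloride; Cl⁻ leaves and a secondary carbocation remains.
Step 2: A 1,2-hydride shift from the adjacent sec-butyl carbon moves the positive charge from the secondary centre to an adjacent carbon, generating a more stable tertiary carbocation.
The cation rearranges from secondary to tertiary via a 1,2-hydride shift from the adjacent sec-butyl carbon; the tertiary cation is what reacts next.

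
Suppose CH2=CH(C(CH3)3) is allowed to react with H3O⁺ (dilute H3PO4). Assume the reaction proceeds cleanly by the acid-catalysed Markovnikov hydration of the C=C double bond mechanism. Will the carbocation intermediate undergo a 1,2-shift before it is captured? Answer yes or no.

yes

The first-formed carbocation is secondary.
The adjacent tert-butyl carbon has no hydrogen but bears methyl groups; migration of one methyl with its bonding pair (a 1,2-methyl shift) places the charge on a tertiary centre.
Tertiary is more stable than secondary, so the shift occurs.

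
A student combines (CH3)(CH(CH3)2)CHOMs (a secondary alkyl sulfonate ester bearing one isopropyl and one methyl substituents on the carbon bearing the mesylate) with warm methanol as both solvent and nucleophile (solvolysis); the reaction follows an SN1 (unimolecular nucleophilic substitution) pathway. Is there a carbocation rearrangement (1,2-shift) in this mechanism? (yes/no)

yes

The first-formed carbocation is secondary.
The adjacent isopropyl carbon already bears 2 other carbon substituents and has a hydrogen to migrate; after a 1,2-hydride shift from that carbon the positive charge sits on a tertiary centre.
Tertiary is more stable than secondary, so the shift occurs.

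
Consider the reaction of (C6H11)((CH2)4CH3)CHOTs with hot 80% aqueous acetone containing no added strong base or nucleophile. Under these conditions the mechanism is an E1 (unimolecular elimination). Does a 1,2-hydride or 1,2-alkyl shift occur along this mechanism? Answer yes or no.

yes

The first-formed carbocation is secondary.
The adjacent cyclohexyl carbon already bears 2 other carbon substituents and has a hydrogen to migrate; after a 1,2-hydride shift from that carbon the positive charge sits on a tertiary centre.
Tertiary is more stable than secondary, so the shift occurs.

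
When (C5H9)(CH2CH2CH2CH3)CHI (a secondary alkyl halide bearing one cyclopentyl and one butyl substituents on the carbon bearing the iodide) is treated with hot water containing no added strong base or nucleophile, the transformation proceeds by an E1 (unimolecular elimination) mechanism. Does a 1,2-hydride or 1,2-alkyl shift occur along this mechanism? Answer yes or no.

The first-formed carbocation is secondary.
The adjacent cyclopentyl carbon already bears 2 other carbon substituents and has a hydrogen to migrate; after a 1,2-hydride shift from that carbon the positive charge sits on a tertiary centre.
Tertiary is more stable than secondary, so the shift occurs.

yes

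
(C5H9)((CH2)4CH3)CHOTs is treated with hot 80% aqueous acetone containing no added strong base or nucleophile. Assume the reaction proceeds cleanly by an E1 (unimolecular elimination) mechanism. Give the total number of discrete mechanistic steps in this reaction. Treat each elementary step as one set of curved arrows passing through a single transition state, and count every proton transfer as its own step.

3

Step 1: Ionisation: the C–O σ-bond cleaves heterolytically; both bonding electrons depart with TsO⁻, leaving a secondary carbocation at the α-carbon.
Step 2: Carbocation rearrangement: a 1,2-hydride shift from the adjacent cyclopentyl carbon converts the initially-formed secondary cation into the more stable tertiary cation.
Step 3: Loss of a β-proton to a water molecule of the solvent: the C–H bonding pair collapses toward the cationic carbon to form the C=C π bond, yielding the alkene.
Total: 3 elementary steps.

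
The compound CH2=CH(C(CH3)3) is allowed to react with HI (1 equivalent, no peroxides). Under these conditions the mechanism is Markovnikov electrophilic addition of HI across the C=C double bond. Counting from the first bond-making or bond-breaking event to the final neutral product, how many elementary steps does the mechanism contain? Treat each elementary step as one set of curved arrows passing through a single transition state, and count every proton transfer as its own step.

3

Step 1: Electrophilic addition begins with the π(C=C) electrons forming a bond to the proton of HI. Following Markovnikov's rule, the resulting cation is secondary. The H–I bond breaks heterolytically, releasing I⁻.
Step 2: Carbocation rearrangement: a 1,2-methyl shift from the adjacent tert-butyl carbon converts the initially-formed secondary cation into the more stable tertiary cation.
Step 3: I⁻ captures the cation: a lone pair on I⁻ fills the empty p orbital, producing the alkyl halide product.
Total: 3 elementary steps.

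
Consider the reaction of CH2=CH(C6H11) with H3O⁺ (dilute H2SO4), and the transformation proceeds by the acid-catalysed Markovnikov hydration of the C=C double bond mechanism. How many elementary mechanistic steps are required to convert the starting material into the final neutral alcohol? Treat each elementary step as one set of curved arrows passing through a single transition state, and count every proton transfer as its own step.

4

Step 1: Protonation of the alkene by H3O⁺: the π bond acts as the nucleophile and picks up H⁺, giving the more stable (Markovnikov) secondary carbocation. H2O is released.
Step 2: A hydride (H with its bonding pair) migrates from the adjacent cyclohexyl carbon to the cationic centre — a 1,2-hydride shift — upgrading the secondary cation to a tertiary one.
Step 3: Water acts as the nucleophile: an oxygen lone pair bonds to the cationic carbon, giving an oxonium-ion intermediate.
Step 4: Proton transfer from the O–H of the oxonium ion to H2O completes the catalytic cycle and yields the alcohol.
Total: 4 elementary steps.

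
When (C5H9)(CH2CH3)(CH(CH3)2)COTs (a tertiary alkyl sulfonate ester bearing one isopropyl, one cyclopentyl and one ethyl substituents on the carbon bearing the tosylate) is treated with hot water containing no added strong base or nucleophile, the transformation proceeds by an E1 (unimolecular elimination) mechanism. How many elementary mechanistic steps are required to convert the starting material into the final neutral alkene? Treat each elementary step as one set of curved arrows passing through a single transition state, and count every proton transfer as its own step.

2

Step 1: Rate-determining heterolysis of the C–O bond gives TsO⁻ and a tertiary carbocation.
(No 1,2-shift: no single shift to an adjacent carbon would give a more stable cation.)
Step 2: A water molecule (solvent) deprotonates a β-carbon; as the C–H bond breaks, those electrons form the new alkene π bond.
Total: 2 elementary steps.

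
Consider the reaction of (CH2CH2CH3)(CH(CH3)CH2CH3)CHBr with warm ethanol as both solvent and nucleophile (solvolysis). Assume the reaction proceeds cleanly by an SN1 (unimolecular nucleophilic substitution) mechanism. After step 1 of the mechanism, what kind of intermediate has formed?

Step 1: Unassisted departure of Br⁻ (taking the C–Br bonding pair) generates a secondary carbocation.
After step 1 the species present is a secondary carbocation.

secondary carbocation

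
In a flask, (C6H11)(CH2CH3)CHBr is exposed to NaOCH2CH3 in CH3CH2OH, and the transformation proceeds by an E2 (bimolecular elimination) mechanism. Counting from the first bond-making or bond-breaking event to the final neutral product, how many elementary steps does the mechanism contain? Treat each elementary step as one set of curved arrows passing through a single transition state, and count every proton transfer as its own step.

Step 1: The strong base CH3CH2O⁻ removes a β-hydrogen; in the same concerted event the electrons of the breaking C–H bond form the new π(C=C) bond and the C–Br σ-bond breaks, expelling Br⁻. Anti-periplanar geometry; one transition state.
Total: 1 elementary step.

1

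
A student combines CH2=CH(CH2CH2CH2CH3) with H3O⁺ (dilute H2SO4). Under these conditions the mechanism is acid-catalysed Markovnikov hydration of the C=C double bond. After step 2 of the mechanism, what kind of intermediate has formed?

oxonium ion

Step 1: Electrophilic addition begins with the π(C=C) electrons forming a bond to the proton of H3O⁺. Following Markovnikov's rule, the resulting cation is secondary. H2O is released.
Step 2: Water acts as the nucleophile: an oxygen lone pair bonds to the cationic carbon, giving an oxonium-ion intermediate.
After step 2 the species present is an oxonium ion.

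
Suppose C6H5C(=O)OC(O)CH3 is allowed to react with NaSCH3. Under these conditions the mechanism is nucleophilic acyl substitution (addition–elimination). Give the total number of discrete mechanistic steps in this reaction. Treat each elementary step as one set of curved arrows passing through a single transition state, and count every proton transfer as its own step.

2

Step 1: A lone pair on the S of CH3S⁻ attacks the electrophilic acyl carbon; the π(C=O) electrons move onto oxygen, giving a tetrahedral intermediate.
Step 2: An oxygen lone pair re-forms the C=O π bond as the C–O σ-bond breaks; CH3CO2⁻ is expelled.
Total: 2 elementary steps.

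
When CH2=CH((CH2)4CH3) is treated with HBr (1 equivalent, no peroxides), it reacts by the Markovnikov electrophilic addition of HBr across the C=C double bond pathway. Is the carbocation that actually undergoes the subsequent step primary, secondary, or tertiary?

Step 1: Protonation of the alkene by HBr: the π bond acts as the nucleophile and picks up H⁺, giving the more stable (Markovnikov) secondary carbocation. The H–Br bond breaks heterolytically, releasing Br⁻.
No single 1,2-shift to an adjacent carbon would give a more-substituted cation, so no rearrangement occurs.

secondary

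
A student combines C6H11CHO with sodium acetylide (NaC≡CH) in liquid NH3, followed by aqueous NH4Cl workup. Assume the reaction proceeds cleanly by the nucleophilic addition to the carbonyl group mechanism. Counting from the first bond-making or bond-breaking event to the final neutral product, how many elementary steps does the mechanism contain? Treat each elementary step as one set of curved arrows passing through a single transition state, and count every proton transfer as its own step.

Step 1: A lone pair / filled orbital on HC≡C⁻ attacks the electrophilic carbonyl carbon; the π(C=O) electrons shift onto oxygen, producing a tetrahedral alkoxide intermediate.
Step 2: The alkoxide picks up a proton during aqueous NH4Cl workup to yield a propargyl alcohol.
Total: 2 elementary steps.

2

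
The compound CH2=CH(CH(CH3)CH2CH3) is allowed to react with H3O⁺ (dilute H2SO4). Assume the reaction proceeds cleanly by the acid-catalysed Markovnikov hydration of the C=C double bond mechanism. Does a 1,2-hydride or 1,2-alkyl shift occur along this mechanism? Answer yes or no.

The first-formed carbocation is secondary.
The adjacent sec-butyl carbon already bears 2 other carbon substituents and has a hydrogen to migrate; after a 1,2-hydride shift from that carbon the positive charge sits on a tertiary centre.
Tertiary is more stable than secondary, so the shift occurs.

yes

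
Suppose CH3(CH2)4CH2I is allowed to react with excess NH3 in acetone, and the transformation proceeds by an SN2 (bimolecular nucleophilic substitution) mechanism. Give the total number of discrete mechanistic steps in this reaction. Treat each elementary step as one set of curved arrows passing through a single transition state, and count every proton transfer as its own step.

2

Step 1: A lone pair on the N of NH3 attacks the α-carbon from the back side while the C–I bond breaks; both bonding electrons leave with I⁻. The product of this concerted step is an alkylammonium ion.
Step 2: A second equivalent of NH3 removes a proton from the N, giving the neutral product.
Total: 2 elementary steps.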